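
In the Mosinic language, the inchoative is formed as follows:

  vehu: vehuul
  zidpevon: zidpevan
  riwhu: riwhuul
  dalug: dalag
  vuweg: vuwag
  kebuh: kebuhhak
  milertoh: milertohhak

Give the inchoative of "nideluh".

nideluhhak

"nideluh" ends in -h. The stems ending in -h (kebuh → kebuhhak, milertoh → milertohhak) double the final consonant and add -ak.
So nideluh → nideluhhak.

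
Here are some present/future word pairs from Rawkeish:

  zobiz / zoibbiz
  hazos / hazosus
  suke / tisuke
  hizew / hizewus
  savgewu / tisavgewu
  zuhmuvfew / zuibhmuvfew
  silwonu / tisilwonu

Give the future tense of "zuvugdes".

zuibvugdes

hizew and zuhmuvfew both end in -w yet inflect differently (hizewus, zuibhmuvfew), so the final letter is not what conditions the rule; the first letter is.
"zuvugdes" begins with z-. The stems beginning with z- (zuhmuvfew → zuibhmuvfew, zobiz → zoibbiz) insert -ib- after the first vowel.
So zuvugdes → zuibvugdes.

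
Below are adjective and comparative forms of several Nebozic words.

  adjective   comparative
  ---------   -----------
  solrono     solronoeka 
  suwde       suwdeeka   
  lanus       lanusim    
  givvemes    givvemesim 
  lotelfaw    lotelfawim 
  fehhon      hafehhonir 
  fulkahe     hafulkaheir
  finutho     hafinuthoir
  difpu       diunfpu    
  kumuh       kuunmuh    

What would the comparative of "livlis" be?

livlisim

suwde and fulkahe both end in -e yet inflect differently (suwdeeka, hafulkaheir), so the final letter is not what conditions the rule; the first letter is.
"livlis" begins with l-. The stems beginning with l- (lanus → lanusim, lotelfaw → lotelfawim) add -im.
So livlis → livlisim.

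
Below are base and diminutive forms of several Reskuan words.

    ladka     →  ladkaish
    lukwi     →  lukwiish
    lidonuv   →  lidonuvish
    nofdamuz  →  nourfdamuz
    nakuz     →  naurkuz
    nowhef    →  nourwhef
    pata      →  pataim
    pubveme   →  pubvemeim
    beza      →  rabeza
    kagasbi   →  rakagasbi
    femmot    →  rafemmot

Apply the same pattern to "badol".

rabadol

"badol" begins with b-. The one such stem in the data (beza → rabeza) adds the prefix ra-, so the same rule applies.
The other patterns: stems beginning with l- add -ish; stems beginning with n- insert -ur- after the first vowel; stems beginning with p- add -im.
So badol → rabadol.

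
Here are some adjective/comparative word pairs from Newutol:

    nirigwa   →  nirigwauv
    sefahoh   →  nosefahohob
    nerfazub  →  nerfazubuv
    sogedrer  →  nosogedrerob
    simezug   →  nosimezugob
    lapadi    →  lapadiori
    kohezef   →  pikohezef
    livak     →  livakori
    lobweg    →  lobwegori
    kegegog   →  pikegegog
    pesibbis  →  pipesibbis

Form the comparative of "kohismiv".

pikohismiv

lobweg and simezug both end in -g yet inflect differently (lobwegori, nosimezugob), so the final letter is not what conditions the rule; the first letter is.
"kohismiv" begins with k-. The stems beginning with k- (kegegog → pikegegog, kohezef → pikohezef) add the prefix pi-.
So kohismiv → pikohismiv.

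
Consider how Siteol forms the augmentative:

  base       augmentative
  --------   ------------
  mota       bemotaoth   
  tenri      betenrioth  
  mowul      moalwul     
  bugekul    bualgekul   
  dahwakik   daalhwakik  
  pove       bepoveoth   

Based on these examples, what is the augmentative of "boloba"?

bebolobaoth

dahwakik and tenri both have last vowel 'i' yet inflect differently (daalhwakik, betenrioth), so the last vowel is not what conditions the rule; whether the stem ends in a vowel or a consonant is.
"boloba" ends in a vowel. The stems ending in a vowel (pove → bepoveoth, mota → bemotaoth, tenri → betenrioth) add be- … -oth around the stem.
So boloba → bebolobaoth.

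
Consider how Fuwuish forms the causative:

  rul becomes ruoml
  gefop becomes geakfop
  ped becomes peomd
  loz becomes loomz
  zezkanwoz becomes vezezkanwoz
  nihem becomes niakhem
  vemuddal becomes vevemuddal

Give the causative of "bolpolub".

vebolpolub

rul and vemuddal both end in -l yet inflect differently (ruoml, vevemuddal), so the final letter is not what conditions the rule; the number of vowels is.
"bolpolub" has 3 vowels. The stems with 3 vowels (vemuddal → vevemuddal, zezkanwoz → vezezkanwoz) add the prefix ve-.
The other patterns: stems with 1 vowel insert -om- after the first vowel; stems with 2 vowels insert -ak- after the first vowel.
So bolpolub → vebolpolub.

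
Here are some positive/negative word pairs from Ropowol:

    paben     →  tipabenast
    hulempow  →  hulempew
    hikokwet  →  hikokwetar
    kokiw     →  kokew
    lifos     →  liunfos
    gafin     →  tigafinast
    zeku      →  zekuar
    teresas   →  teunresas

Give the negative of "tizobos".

gafin and kokiw both have last vowel 'i' yet inflect differently (tigafinast, kokew), so the last vowel is not what conditions the rule; the final letter is.
"tizobos" ends in -s. The stems ending in -s (lifos → liunfos, teresas → teunresas) insert -un- after the first vowel.
So tizobos → tiunzobos.

tiunzobos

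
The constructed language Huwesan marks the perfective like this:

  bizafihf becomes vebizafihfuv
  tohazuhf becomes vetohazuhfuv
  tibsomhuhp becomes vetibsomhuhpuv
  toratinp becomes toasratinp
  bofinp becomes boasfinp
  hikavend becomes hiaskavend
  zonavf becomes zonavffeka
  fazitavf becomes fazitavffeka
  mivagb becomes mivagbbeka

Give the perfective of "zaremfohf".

vezaremfohfuv

tibsomhuhp and toratinp both end in -p yet inflect differently (vetibsomhuhpuv, toasratinp), so the final letter is not what conditions the rule; the second-to-last letter is.
"zaremfohf" has second-to-last letter 'h'. The stems whose second-to-last letter is 'h' (bizafihf → vebizafihfuv, tohazuhf → vetohazuhfuv, tibsomhuhp → vetibsomhuhpuv) add ve- … -uv around the stem.
So zaremfohf → vezaremfohfuv.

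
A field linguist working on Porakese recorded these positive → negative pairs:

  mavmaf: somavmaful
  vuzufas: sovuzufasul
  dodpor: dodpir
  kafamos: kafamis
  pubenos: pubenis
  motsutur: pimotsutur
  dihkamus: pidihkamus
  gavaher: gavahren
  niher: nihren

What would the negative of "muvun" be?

pimuvun

"muvun" has last vowel 'u'. The stems whose last vowel is 'u' (motsutur → pimotsutur, dihkamus → pidihkamus) add the prefix pi-.
The other patterns: stems whose last vowel is 'a' add so- … -ul around the stem; stems whose last vowel is 'o' change the last vowel to 'i'; stems whose last vowel is 'e' delete the last vowel and add -en.
So muvun → pimuvun.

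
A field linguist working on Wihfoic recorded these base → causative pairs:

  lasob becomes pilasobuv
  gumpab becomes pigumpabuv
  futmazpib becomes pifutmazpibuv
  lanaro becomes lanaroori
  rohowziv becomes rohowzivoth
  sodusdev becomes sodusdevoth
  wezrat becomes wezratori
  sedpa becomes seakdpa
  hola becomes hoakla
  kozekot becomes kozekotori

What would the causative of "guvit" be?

futmazpib and rohowziv both have last vowel 'i' yet inflect differently (pifutmazpibuv, rohowzivoth), so the last vowel is not what conditions the rule; the final letter is.
"guvit" ends in -t. The stems ending in -t (kozekot → kozekotori, wezrat → wezratori) add -ori.
The other patterns: stems ending in -b add pi- … -uv around the stem; stems ending in -v add -oth; stems ending in -a insert -ak- after the first vowel.
So guvit → guvitori.

guvitori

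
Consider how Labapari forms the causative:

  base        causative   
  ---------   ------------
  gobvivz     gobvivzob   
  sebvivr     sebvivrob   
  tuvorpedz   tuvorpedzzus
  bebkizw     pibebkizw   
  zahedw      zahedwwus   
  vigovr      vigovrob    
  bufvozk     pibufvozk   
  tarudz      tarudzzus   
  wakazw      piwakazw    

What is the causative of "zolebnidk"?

zolebnidkkus

"zolebnidk" has second-to-last letter 'd'. The stems whose second-to-last letter is 'd' (tarudz → tarudzzus, tuvorpedz → tuvorpedzzus, zahedw → zahedwwus) double the final consonant and add -us.
So zolebnidk → zolebnidkkus.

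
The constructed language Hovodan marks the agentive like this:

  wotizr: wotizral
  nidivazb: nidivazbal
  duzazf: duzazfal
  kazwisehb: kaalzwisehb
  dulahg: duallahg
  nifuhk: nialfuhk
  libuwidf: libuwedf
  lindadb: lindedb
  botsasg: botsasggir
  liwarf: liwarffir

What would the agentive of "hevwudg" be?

"hevwudg" has second-to-last letter 'd'. The stems whose second-to-last letter is 'd' (libuwidf → libuwedf, lindadb → lindedb) change the last vowel to 'e'.
So hevwudg → hevwedg.

hevwedg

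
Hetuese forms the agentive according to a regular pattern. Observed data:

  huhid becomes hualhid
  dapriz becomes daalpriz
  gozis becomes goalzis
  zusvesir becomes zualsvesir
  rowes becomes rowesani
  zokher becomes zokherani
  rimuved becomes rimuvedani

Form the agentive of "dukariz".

dualkariz

"dukariz" has last vowel 'i'. The stems whose last vowel is 'i' (huhid → hualhid, dapriz → daalpriz, gozis → goalzis) insert -al- after the first vowel.
The other pattern: stems whose last vowel is 'e' add -ani.
So dukariz → dualkariz.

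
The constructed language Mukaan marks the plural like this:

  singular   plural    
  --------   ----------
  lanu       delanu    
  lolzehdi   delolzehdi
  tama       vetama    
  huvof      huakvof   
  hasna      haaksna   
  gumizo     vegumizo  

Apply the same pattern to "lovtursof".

hasna and tama both end in -a yet inflect differently (haaksna, vetama), so the final letter is not what conditions the rule; the first letter is.
"lovtursof" begins with l-. The stems beginning with l- (lanu → delanu, lolzehdi → delolzehdi) add the prefix de-.
The other patterns: stems beginning with h- insert -ak- after the first vowel; stems beginning with g- or t- add the prefix ve-.
So lovtursof → delovtursof.

delovtursof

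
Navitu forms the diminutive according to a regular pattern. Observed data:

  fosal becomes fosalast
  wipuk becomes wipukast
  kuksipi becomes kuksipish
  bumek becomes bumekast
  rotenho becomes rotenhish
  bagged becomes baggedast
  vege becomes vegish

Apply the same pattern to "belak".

belakast

"belak" ends in a consonant. The stems ending in a consonant (wipuk → wipukast, bagged → baggedast, bumek → bumekast) add -ast.
The other pattern: stems ending in a vowel drop the final letter and add -ish.
So belak → belakast.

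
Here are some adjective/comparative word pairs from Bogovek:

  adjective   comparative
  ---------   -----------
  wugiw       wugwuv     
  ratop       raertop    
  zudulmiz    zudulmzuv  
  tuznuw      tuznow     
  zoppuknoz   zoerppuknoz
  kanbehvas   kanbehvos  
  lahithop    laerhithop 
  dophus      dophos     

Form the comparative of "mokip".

zudulmiz and zoppuknoz both end in -z yet inflect differently (zudulmzuv, zoerppuknoz), so the final letter is not what conditions the rule; the last vowel is.
"mokip" has last vowel 'i'. The stems whose last vowel is 'i' (zudulmiz → zudulmzuv, wugiw → wugwuv) delete the last vowel and add -uv.
The other patterns: stems whose last vowel is 'o' insert -er- after the first vowel; stems whose last vowel is 'a' or 'u' change the last vowel to 'o'.
So mokip → mokpuv.

mokpuv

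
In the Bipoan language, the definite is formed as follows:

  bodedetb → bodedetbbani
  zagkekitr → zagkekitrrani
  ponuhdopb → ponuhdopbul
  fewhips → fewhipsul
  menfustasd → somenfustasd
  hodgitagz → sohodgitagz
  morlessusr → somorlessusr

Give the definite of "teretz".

teretzzani

ponuhdopb and bodedetb both end in -b yet inflect differently (ponuhdopbul, bodedetbbani), so the final letter is not what conditions the rule; the second-to-last letter is.
"teretz" has second-to-last letter 't'. The stems whose second-to-last letter is 't' (zagkekitr → zagkekitrrani, bodedetb → bodedetbbani) double the final consonant and add -ani.
So teretz → teretzzani.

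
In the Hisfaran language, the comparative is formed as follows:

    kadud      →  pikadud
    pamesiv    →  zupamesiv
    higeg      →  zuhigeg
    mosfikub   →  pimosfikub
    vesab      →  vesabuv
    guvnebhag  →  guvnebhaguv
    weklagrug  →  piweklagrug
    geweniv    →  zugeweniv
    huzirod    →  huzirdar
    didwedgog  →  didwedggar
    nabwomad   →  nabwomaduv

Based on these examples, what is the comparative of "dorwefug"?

guvnebhag and weklagrug both end in -g yet inflect differently (guvnebhaguv, piweklagrug), so the final letter is not what conditions the rule; the last vowel is.
"dorwefug" has last vowel 'u'. The stems whose last vowel is 'u' (weklagrug → piweklagrug, mosfikub → pimosfikub, kadud → pikadud) add the prefix pi-.
So dorwefug → pidorwefug.

pidorwefug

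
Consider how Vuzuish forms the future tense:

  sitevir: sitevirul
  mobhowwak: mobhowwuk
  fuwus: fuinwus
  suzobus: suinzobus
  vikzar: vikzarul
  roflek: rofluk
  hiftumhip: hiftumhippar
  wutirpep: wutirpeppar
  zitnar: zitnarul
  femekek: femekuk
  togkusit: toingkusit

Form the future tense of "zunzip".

zunzippar

hiftumhip and sitevir both have last vowel 'i' yet inflect differently (hiftumhippar, sitevirul), so the last vowel is not what conditions the rule; the final letter is.
"zunzip" ends in -p. The stems ending in -p (hiftumhip → hiftumhippar, wutirpep → wutirpeppar) double the final consonant and add -ar.
The other patterns: stems ending in -r add -ul; stems ending in -k change the last vowel to 'u'; stems ending in -s or -t insert -in- after the first vowel.
So zunzip → zunzippar.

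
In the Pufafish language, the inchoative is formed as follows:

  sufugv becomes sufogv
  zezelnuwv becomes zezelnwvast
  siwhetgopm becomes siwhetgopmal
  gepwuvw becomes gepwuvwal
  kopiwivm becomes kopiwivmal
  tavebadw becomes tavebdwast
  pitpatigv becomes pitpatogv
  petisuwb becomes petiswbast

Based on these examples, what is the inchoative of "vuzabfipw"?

sufugv and zezelnuwv both end in -v yet inflect differently (sufogv, zezelnwvast), so the final letter is not what conditions the rule; the second-to-last letter is.
"vuzabfipw" has second-to-last letter 'p'. The one such stem in the data (siwhetgopm → siwhetgopmal) adds -al, so the same rule applies.
The other patterns: stems whose second-to-last letter is 'g' change the last vowel to 'o'; stems whose second-to-last letter is 'd' or 'w' delete the last vowel and add -ast.
So vuzabfipw → vuzabfipwal.

vuzabfipwal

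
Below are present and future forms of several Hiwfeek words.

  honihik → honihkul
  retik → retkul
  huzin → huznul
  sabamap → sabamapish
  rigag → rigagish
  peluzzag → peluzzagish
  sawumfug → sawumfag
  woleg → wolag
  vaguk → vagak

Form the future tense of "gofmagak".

rigag and sawumfug both end in -g yet inflect differently (rigagish, sawumfag), so the final letter is not what conditions the rule; the last vowel is.
"gofmagak" has last vowel 'a'. The stems whose last vowel is 'a' (sabamap → sabamapish, rigag → rigagish, peluzzag → peluzzagish) add -ish.
The other patterns: stems whose last vowel is 'i' delete the last vowel and add -ul; stems whose last vowel is 'e' or 'u' change the last vowel to 'a'.
So gofmagak → gofmagakish.

gofmagakish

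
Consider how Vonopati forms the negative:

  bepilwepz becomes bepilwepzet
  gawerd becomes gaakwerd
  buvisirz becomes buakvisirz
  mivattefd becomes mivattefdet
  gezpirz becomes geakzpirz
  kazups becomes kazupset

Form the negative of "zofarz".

gawerd and mivattefd both end in -d yet inflect differently (gaakwerd, mivattefdet), so the final letter is not what conditions the rule; the second-to-last letter is.
"zofarz" has second-to-last letter 'r'. The stems whose second-to-last letter is 'r' (buvisirz → buakvisirz, gezpirz → geakzpirz, gawerd → gaakwerd) insert -ak- after the first vowel.
The other pattern: stems whose second-to-last letter is 'f' or 'p' add -et.
So zofarz → zoakfarz.

zoakfarz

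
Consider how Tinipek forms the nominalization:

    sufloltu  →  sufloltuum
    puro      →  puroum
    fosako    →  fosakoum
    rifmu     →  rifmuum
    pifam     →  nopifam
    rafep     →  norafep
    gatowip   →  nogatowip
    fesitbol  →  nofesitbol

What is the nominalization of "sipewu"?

puro and fesitbol both have last vowel 'o' yet inflect differently (puroum, nofesitbol), so the last vowel is not what conditions the rule; whether the stem ends in a vowel or a consonant is.
"sipewu" ends in a vowel. The stems ending in a vowel (sufloltu → sufloltuum, puro → puroum, fosako → fosakoum) add -um.
So sipewu → sipewuum.

sipewuum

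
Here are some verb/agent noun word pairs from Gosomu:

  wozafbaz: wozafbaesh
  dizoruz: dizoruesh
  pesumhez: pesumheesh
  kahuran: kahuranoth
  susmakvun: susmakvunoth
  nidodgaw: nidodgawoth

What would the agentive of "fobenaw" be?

"fobenaw" ends in -w. The one such stem in the data (nidodgaw → nidodgawoth) adds -oth, so the same rule applies.
So fobenaw → fobenawoth.

fobenawoth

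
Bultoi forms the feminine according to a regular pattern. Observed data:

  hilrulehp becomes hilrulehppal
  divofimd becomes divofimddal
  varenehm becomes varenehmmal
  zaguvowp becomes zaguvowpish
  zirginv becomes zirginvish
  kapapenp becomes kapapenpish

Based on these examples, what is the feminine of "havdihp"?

"havdihp" has second-to-last letter 'h'. The stems whose second-to-last letter is 'h' (hilrulehp → hilrulehppal, varenehm → varenehmmal) double the final consonant and add -al.
The other pattern: stems whose second-to-last letter is 'n' or 'w' add -ish.
So havdihp → havdihppal.

havdihppal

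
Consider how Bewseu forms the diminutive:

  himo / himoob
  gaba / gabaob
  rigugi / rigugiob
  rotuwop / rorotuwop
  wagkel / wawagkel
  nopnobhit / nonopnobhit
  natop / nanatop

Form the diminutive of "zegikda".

himo and rotuwop both have last vowel 'o' yet inflect differently (himoob, rorotuwop), so the last vowel is not what conditions the rule; whether the stem ends in a vowel or a consonant is.
"zegikda" ends in a vowel. The stems ending in a vowel (himo → himoob, gaba → gabaob, rigugi → rigugiob) add -ob.
So zegikda → zegikdaob.

zegikdaob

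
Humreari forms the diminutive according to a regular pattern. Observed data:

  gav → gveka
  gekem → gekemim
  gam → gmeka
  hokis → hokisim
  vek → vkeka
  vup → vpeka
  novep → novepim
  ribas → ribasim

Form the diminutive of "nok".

novep and vup both end in -p yet inflect differently (novepim, vpeka), so the final letter is not what conditions the rule; the number of vowels is.
"nok" has 1 vowel. The stems with 1 vowel (gav → gveka, vek → vkeka, vup → vpeka) delete the last vowel and add -eka.
The other pattern: stems with 2 vowels add -im.
So nok → nkeka.

nkeka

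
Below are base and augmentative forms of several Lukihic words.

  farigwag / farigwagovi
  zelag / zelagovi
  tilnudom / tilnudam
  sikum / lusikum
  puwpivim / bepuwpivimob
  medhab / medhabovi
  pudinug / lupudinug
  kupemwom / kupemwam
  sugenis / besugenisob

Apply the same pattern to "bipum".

lubipum

sikum and kupemwom both end in -m yet inflect differently (lusikum, kupemwam), so the final letter is not what conditions the rule; the last vowel is.
"bipum" has last vowel 'u'. The stems whose last vowel is 'u' (sikum → lusikum, pudinug → lupudinug) add the prefix lu-.
So bipum → lubipum.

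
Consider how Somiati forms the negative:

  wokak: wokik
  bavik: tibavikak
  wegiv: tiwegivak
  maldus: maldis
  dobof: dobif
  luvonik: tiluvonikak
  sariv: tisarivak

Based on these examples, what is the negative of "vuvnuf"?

bavik and wokak both end in -k yet inflect differently (tibavikak, wokik), so the final letter is not what conditions the rule; the last vowel is.
"vuvnuf" has last vowel 'u'. The one such stem in the data (maldus → maldis) changes the last vowel to 'i' (as do dobof, wokak), so the same rule applies.
So vuvnuf → vuvnif.

vuvnif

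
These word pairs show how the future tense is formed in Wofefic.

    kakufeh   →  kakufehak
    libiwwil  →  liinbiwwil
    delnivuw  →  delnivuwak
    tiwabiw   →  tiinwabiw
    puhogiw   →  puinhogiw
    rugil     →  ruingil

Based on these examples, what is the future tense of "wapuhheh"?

"wapuhheh" has last vowel 'e'. The one such stem in the data (kakufeh → kakufehak) adds -ak, so the same rule applies.
The other pattern: stems whose last vowel is 'i' insert -in- after the first vowel.
So wapuhheh → wapuhhehak.

wapuhhehak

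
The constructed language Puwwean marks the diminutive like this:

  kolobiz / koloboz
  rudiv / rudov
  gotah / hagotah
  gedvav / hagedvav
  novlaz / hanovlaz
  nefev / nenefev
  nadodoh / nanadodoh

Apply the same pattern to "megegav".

rudiv and gedvav both end in -v yet inflect differently (rudov, hagedvav), so the final letter is not what conditions the rule; the last vowel is.
"megegav" has last vowel 'a'. The stems whose last vowel is 'a' (gotah → hagotah, gedvav → hagedvav, novlaz → hanovlaz) add the prefix ha-.
So megegav → hamegegav.

hamegegav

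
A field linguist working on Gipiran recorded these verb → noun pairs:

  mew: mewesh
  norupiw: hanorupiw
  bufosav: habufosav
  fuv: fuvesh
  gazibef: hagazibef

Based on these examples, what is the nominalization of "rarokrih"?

hararokrih

"rarokrih" has 3 vowels. The stems with 3 vowels (norupiw → hanorupiw, bufosav → habufosav, gazibef → hagazibef) add the prefix ha-.
The other pattern: stems with 1 vowel add -esh.
So rarokrih → hararokrih.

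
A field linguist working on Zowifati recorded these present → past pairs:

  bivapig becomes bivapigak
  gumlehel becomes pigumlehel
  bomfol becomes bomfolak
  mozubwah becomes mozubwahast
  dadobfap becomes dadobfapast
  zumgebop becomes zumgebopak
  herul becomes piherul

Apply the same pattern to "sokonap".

bomfol and herul both end in -l yet inflect differently (bomfolak, piherul), so the final letter is not what conditions the rule; the last vowel is.
"sokonap" has last vowel 'a'. The stems whose last vowel is 'a' (dadobfap → dadobfapast, mozubwah → mozubwahast) add -ast.
The other patterns: stems whose last vowel is 'i' or 'o' add -ak; stems whose last vowel is 'e' or 'u' add the prefix pi-.
So sokonap → sokonapast.

sokonapast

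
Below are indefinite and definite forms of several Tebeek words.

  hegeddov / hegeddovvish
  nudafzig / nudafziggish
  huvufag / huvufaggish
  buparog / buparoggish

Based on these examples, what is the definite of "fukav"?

Every pair shown (hegeddov → hegeddovvish, nudafzig → nudafziggish, huvufag → huvufaggish, …) follows the same rule: double the final consonant and add -ish.
So fukav → fukavvish.

fukavvish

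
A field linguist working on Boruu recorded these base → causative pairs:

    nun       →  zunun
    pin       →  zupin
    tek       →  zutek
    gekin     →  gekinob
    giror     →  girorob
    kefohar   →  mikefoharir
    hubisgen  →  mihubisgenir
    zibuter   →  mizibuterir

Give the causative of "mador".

"mador" has 2 vowels. The stems with 2 vowels (gekin → gekinob, giror → girorob) add -ob.
The other patterns: stems with 1 vowel add the prefix zu-; stems with 3 vowels add mi- … -ir around the stem.
So mador → madorob.

madorob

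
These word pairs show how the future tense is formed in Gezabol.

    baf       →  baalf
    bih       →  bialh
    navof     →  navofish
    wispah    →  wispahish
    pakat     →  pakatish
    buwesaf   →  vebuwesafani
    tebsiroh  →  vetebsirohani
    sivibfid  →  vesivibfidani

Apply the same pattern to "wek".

baf and navof both end in -f yet inflect differently (baalf, navofish), so the final letter is not what conditions the rule; the number of vowels is.
"wek" has 1 vowel. The stems with 1 vowel (baf → baalf, bih → bialh) insert -al- after the first vowel.
The other patterns: stems with 2 vowels add -ish; stems with 3 vowels add ve- … -ani around the stem.
So wek → wealk.

wealk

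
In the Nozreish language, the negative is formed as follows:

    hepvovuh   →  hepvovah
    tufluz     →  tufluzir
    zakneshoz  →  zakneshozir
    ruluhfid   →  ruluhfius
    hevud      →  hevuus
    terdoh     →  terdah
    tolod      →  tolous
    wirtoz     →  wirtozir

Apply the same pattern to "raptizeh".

hevud and tufluz both have last vowel 'u' yet inflect differently (hevuus, tufluzir), so the last vowel is not what conditions the rule; the final letter is.
"raptizeh" ends in -h. The stems ending in -h (terdoh → terdah, hepvovuh → hepvovah) change the last vowel to 'a'.
So raptizeh → raptizah.

raptizah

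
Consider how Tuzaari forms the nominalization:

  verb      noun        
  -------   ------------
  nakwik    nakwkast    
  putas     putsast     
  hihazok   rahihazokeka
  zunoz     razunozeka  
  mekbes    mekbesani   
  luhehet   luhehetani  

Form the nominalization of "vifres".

vifresani

"vifres" has last vowel 'e'. The stems whose last vowel is 'e' (mekbes → mekbesani, luhehet → luhehetani) add -ani.
So vifres → vifresani.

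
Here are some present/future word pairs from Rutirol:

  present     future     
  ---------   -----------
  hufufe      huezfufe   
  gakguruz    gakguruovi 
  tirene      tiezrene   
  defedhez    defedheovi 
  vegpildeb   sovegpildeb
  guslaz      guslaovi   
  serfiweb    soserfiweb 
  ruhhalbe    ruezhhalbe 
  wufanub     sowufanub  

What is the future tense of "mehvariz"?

gakguruz and wufanub both have last vowel 'u' yet inflect differently (gakguruovi, sowufanub), so the last vowel is not what conditions the rule; the final letter is.
"mehvariz" ends in -z. The stems ending in -z (defedhez → defedheovi, gakguruz → gakguruovi, guslaz → guslaovi) drop the final letter and add -ovi.
The other patterns: stems ending in -b add the prefix so-; stems ending in -e insert -ez- after the first vowel.
So mehvariz → mehvariovi.

mehvariovi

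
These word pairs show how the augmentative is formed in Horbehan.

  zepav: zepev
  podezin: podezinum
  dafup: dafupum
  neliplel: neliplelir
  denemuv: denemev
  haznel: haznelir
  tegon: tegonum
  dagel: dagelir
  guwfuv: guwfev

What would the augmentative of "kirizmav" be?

denemuv and dafup both have last vowel 'u' yet inflect differently (denemev, dafupum), so the last vowel is not what conditions the rule; the final letter is.
"kirizmav" ends in -v. The stems ending in -v (denemuv → denemev, zepav → zepev, guwfuv → guwfev) change the last vowel to 'e'.
So kirizmav → kirizmev.

kirizmev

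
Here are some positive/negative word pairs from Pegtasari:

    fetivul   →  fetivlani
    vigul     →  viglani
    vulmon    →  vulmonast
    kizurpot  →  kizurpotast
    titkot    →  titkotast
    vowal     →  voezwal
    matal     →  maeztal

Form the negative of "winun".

fetivul and vowal both end in -l yet inflect differently (fetivlani, voezwal), so the final letter is not what conditions the rule; the last vowel is.
"winun" has last vowel 'u'. The stems whose last vowel is 'u' (fetivul → fetivlani, vigul → viglani) delete the last vowel and add -ani.
The other patterns: stems whose last vowel is 'o' add -ast; stems whose last vowel is 'a' insert -ez- after the first vowel.
So winun → winnani.

winnani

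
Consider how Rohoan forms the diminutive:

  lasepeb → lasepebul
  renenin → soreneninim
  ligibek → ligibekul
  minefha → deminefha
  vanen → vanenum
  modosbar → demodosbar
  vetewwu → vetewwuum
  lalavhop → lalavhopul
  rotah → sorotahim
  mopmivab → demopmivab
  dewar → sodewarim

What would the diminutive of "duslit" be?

soduslitim

mopmivab and lasepeb both end in -b yet inflect differently (demopmivab, lasepebul), so the final letter is not what conditions the rule; the first letter is.
"duslit" begins with d-. The one such stem in the data (dewar → sodewarim) adds so- … -im around the stem, so the same rule applies.
The other patterns: stems beginning with v- add -um; stems beginning with m- add the prefix de-; stems beginning with l- add -ul.
So duslit → soduslitim.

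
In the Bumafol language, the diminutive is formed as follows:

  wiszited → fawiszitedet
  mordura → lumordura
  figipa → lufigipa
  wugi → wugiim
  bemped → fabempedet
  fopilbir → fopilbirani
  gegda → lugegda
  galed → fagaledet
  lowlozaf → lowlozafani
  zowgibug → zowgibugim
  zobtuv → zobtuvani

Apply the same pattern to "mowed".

famowedet

wugi and fopilbir both have last vowel 'i' yet inflect differently (wugiim, fopilbirani), so the last vowel is not what conditions the rule; the final letter is.
"mowed" ends in -d. The stems ending in -d (bemped → fabempedet, wiszited → fawiszitedet, galed → fagaledet) add fa- … -et around the stem.
So mowed → famowedet.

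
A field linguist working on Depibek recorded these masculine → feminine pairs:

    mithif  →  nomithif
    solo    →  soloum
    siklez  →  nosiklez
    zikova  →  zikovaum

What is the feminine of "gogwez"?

siklez and solo both begin with s- yet inflect differently (nosiklez, soloum), so the first letter is not what conditions the rule; whether the stem ends in a vowel or a consonant is.
"gogwez" ends in a consonant. The stems ending in a consonant (mithif → nomithif, siklez → nosiklez) add the prefix no-.
So gogwez → nogogwez.

nogogwez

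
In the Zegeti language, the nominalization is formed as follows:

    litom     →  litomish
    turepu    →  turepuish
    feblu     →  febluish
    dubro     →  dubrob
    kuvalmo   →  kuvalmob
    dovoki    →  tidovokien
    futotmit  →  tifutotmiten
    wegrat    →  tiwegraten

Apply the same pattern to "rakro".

litom and dubro both have last vowel 'o' yet inflect differently (litomish, dubrob), so the last vowel is not what conditions the rule; the final letter is.
"rakro" ends in -o. The stems ending in -o (dubro → dubrob, kuvalmo → kuvalmob) drop the final letter and add -ob.
The other patterns: stems ending in -m or -u add -ish; stems ending in -i or -t add ti- … -en around the stem.
So rakro → rakrob.

rakrob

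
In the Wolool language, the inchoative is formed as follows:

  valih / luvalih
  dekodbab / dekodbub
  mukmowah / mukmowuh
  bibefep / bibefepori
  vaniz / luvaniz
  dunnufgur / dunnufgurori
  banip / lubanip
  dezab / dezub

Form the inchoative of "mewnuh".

"mewnuh" has last vowel 'u'. The one such stem in the data (dunnufgur → dunnufgurori) adds -ori, so the same rule applies.
The other patterns: stems whose last vowel is 'i' add the prefix lu-; stems whose last vowel is 'a' change the last vowel to 'u'.
So mewnuh → mewnuhori.

mewnuhori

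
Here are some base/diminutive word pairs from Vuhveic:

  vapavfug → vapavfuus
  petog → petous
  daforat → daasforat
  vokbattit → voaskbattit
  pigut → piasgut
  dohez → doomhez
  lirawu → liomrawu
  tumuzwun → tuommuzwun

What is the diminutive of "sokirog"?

sokirous

vapavfug and pigut both have last vowel 'u' yet inflect differently (vapavfuus, piasgut), so the last vowel is not what conditions the rule; the final letter is.
"sokirog" ends in -g. The stems ending in -g (vapavfug → vapavfuus, petog → petous) drop the final letter and add -us.
The other patterns: stems ending in -t insert -as- after the first vowel; stems ending in -n, -u or -z insert -om- after the first vowel.
So sokirog → sokirous.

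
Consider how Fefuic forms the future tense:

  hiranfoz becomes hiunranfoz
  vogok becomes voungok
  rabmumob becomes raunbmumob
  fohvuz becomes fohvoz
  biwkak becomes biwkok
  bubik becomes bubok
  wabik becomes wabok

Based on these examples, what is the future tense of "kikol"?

"kikol" has last vowel 'o'. The stems whose last vowel is 'o' (hiranfoz → hiunranfoz, vogok → voungok, rabmumob → raunbmumob) insert -un- after the first vowel.
The other pattern: stems whose last vowel is 'a', 'i' or 'u' change the last vowel to 'o'.
So kikol → kiunkol.

kiunkol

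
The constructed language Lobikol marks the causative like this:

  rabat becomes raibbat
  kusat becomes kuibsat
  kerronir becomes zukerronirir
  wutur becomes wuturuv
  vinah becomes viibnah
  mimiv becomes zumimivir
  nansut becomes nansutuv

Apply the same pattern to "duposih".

zuduposihir

kerronir and wutur both end in -r yet inflect differently (zukerronirir, wuturuv), so the final letter is not what conditions the rule; the last vowel is.
"duposih" has last vowel 'i'. The stems whose last vowel is 'i' (mimiv → zumimivir, kerronir → zukerronirir) add zu- … -ir around the stem.
The other patterns: stems whose last vowel is 'a' insert -ib- after the first vowel; stems whose last vowel is 'u' add -uv.
So duposih → zuduposihir.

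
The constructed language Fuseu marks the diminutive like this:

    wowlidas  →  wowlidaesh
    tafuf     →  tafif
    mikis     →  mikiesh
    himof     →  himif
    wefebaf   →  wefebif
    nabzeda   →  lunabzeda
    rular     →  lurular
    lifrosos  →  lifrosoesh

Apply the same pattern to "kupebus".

kupebuesh

"kupebus" ends in -s. The stems ending in -s (wowlidas → wowlidaesh, mikis → mikiesh, lifrosos → lifrosoesh) drop the final letter and add -esh.
The other patterns: stems ending in -f change the last vowel to 'i'; stems ending in -a or -r add the prefix lu-.
So kupebus → kupebuesh.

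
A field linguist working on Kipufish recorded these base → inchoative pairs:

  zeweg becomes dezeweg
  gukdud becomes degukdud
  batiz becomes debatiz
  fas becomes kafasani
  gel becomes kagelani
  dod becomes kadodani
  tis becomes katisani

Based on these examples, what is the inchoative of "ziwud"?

deziwud

gukdud and dod both end in -d yet inflect differently (degukdud, kadodani), so the final letter is not what conditions the rule; the number of vowels is.
"ziwud" has 2 vowels. The stems with 2 vowels (zeweg → dezeweg, gukdud → degukdud, batiz → debatiz) add the prefix de-.
The other pattern: stems with 1 vowel add ka- … -ani around the stem.
So ziwud → deziwud.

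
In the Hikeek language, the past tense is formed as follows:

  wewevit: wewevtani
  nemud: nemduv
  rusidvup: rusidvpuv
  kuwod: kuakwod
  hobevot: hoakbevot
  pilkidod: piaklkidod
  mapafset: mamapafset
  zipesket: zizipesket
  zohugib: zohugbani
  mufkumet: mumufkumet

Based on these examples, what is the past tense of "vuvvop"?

"vuvvop" has last vowel 'o'. The stems whose last vowel is 'o' (kuwod → kuakwod, pilkidod → piaklkidod, hobevot → hoakbevot) insert -ak- after the first vowel.
The other patterns: stems whose last vowel is 'u' delete the last vowel and add -uv; stems whose last vowel is 'i' delete the last vowel and add -ani; stems whose last vowel is 'e' repeat the first consonant+vowel as a prefix.
So vuvvop → vuakvvop.

vuakvvop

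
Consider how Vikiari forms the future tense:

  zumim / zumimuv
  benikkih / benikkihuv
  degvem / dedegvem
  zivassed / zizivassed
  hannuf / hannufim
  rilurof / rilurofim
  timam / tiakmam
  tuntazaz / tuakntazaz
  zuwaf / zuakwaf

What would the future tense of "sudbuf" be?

sudbufim

zumim and degvem both end in -m yet inflect differently (zumimuv, dedegvem), so the final letter is not what conditions the rule; the last vowel is.
"sudbuf" has last vowel 'u'. The one such stem in the data (hannuf → hannufim) adds -im, so the same rule applies.
So sudbuf → sudbufim.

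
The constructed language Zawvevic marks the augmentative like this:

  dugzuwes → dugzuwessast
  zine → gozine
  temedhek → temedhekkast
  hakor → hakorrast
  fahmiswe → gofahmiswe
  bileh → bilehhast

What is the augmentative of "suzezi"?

dugzuwes and zine both have last vowel 'e' yet inflect differently (dugzuwessast, gozine), so the last vowel is not what conditions the rule; whether the stem ends in a vowel or a consonant is.
"suzezi" ends in a vowel. The stems ending in a vowel (zine → gozine, fahmiswe → gofahmiswe) add the prefix go-.
So suzezi → gosuzezi.

gosuzezi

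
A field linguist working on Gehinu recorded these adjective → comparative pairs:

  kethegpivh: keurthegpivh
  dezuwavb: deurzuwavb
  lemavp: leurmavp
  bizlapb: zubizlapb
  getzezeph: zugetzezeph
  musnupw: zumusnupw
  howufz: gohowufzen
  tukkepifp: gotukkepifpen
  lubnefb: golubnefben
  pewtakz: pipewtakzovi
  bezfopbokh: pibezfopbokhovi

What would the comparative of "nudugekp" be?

pinudugekpovi

dezuwavb and bizlapb both end in -b yet inflect differently (deurzuwavb, zubizlapb), so the final letter is not what conditions the rule; the second-to-last letter is.
"nudugekp" has second-to-last letter 'k'. The stems whose second-to-last letter is 'k' (pewtakz → pipewtakzovi, bezfopbokh → pibezfopbokhovi) add pi- … -ovi around the stem.
The other patterns: stems whose second-to-last letter is 'v' insert -ur- after the first vowel; stems whose second-to-last letter is 'p' add the prefix zu-; stems whose second-to-last letter is 'f' add go- … -en around the stem.
So nudugekp → pinudugekpovi.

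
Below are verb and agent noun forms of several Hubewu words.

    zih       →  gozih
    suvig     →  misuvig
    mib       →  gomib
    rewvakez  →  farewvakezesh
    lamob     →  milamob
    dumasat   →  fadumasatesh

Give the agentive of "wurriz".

miwurriz

"wurriz" has 2 vowels. The stems with 2 vowels (suvig → misuvig, lamob → milamob) add the prefix mi-.
The other patterns: stems with 1 vowel add the prefix go-; stems with 3 vowels add fa- … -esh around the stem.
So wurriz → miwurriz.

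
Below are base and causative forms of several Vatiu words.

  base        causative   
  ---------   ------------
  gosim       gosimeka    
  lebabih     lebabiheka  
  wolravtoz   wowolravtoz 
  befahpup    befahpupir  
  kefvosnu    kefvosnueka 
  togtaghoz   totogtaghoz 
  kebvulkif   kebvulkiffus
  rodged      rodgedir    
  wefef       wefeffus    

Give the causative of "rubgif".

rubgiffus

wefef and rodged both have last vowel 'e' yet inflect differently (wefeffus, rodgedir), so the last vowel is not what conditions the rule; the final letter is.
"rubgif" ends in -f. The stems ending in -f (wefef → wefeffus, kebvulkif → kebvulkiffus) double the final consonant and add -us.
The other patterns: stems ending in -d or -p add -ir; stems ending in -z repeat the first consonant+vowel as a prefix; stems ending in -h, -m or -u add -eka.
So rubgif → rubgiffus.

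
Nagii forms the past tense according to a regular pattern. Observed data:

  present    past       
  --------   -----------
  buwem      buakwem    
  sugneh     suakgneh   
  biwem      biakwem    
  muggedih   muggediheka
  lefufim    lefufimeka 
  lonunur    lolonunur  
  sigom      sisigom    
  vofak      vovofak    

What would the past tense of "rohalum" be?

rorohalum

sugneh and muggedih both end in -h yet inflect differently (suakgneh, muggediheka), so the final letter is not what conditions the rule; the last vowel is.
"rohalum" has last vowel 'u'. The one such stem in the data (lonunur → lolonunur) repeats the first consonant+vowel as a prefix (as do sigom, vofak), so the same rule applies.
So rohalum → rorohalum.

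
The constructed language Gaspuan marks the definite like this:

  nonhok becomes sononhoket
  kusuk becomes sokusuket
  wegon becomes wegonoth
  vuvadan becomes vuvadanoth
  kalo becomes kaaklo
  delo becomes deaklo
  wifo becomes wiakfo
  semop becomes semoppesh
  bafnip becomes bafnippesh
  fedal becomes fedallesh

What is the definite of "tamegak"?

"tamegak" ends in -k. The stems ending in -k (nonhok → sononhoket, kusuk → sokusuket) add so- … -et around the stem.
The other patterns: stems ending in -n add -oth; stems ending in -o insert -ak- after the first vowel; stems ending in -l or -p double the final consonant and add -esh.
So tamegak → sotamegaket.

sotamegaket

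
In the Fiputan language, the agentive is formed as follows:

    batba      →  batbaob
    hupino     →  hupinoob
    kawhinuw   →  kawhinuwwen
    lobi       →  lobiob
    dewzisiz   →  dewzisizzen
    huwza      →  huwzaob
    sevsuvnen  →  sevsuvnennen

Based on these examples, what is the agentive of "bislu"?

dewzisiz and lobi both have last vowel 'i' yet inflect differently (dewzisizzen, lobiob), so the last vowel is not what conditions the rule; whether the stem ends in a vowel or a consonant is.
"bislu" ends in a vowel. The stems ending in a vowel (huwza → huwzaob, batba → batbaob, lobi → lobiob) add -ob.
The other pattern: stems ending in a consonant double the final consonant and add -en.
So bislu → bisluob.

bisluob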